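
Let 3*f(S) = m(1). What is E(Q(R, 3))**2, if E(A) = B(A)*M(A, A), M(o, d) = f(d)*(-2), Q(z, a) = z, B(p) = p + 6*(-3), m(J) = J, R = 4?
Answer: 784/9 ≈ 87.111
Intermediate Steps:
f(S) = 1/3 (f(S) = (1/3)*1 = 1/3)
B(p) = -18 + p (B(p) = p - 18 = -18 + p)
M(o, d) = -2/3 (M(o, d) = (1/3)*(-2) = -2/3)
E(A) = 12 - 2*A/3 (E(A) = (-18 + A)*(-2/3) = 12 - 2*A/3)
E(Q(R, 3))**2 = (12 - 2/3*4)**2 = (12 - 8/3)**2 = (28/3)**2 = 784/9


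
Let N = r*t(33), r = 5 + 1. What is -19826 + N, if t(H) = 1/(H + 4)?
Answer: -733556/37 ≈ -19826.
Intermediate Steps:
r = 6
t(H) = 1/(4 + H)
N = 6/37 (N = 6/(4 + 33) = 6/37 ≈ 0.16216)
-19826 + N = -19826 + 6/37 = -733556/37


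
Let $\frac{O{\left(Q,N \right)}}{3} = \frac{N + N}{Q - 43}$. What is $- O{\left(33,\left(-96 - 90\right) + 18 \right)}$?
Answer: $- \frac{504}{5} \approx -100.8$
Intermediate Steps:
$O{\left(Q,N \right)} = \frac{6 N}{-43 + Q}$ ($O{\left(Q,N \right)} = 3 \frac{N + N}{Q - 43} = 3 \frac{2 N}{-43 + Q} = \frac{6 N}{-43 + Q}$)
$- O{\left(33,\left(-96 - 90\right) + 18 \right)} = - \frac{6 \left(\left(-96 - 90\right) + 18\right)}{-43 + 33} = - \frac{6 \left(-186 + 18\right)}{-10} = - \frac{6 \left(-168\right) \left(-1\right)}{10} = \left(-1\right) \frac{504}{5} = - \frac{504}{5}$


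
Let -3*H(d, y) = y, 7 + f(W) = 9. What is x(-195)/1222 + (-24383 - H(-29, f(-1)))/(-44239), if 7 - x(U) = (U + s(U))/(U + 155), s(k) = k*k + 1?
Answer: 664107919/499015920 ≈ 1.3308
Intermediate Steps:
f(W) = 2 (f(W) = -7 + 9 = 2)
H(d, y) = -y/3
s(k) = 1 + k² (s(k) = k² + 1 = 1 + k²)
x(U) = 7 - (1 + U + U²)/(155 + U) (x(U) = 7 - (U + (1 + U²))/(U + 155) = 7 - (1 + U + U²)/(155 + U))
x(-195)/1222 + (-24383 - H(-29, f(-1)))/(-44239) = ((1084 - 1*(-195)² + 6*(-195))/(155 - 195))/1222 + (-24383 - (-1)*2/3)/(-44239) = ((1084 - 1*38025 - 1170)/(-40))*(1/1222) + (-24383 - 1*(-⅔))*(-1/44239) = -(1084 - 38025 - 1170)/40*(1/1222) + (-24383 + ⅔)*(-1/44239) = -1/40*(-38111)*(1/1222) - 73147/3*(-1/44239) = (38111/40)*(1/1222) + 73147/132717 = 38111/48880 + 73147/132717 = 664107919/499015920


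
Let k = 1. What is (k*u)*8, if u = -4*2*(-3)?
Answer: 192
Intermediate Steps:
u = 24 (u = -8*(-3) = 24)
(k*u)*8 = (1*24)*8 = 24*8 = 192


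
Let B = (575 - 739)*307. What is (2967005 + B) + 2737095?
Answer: 5653752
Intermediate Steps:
B = -50348 (B = -164*307 = -50348)
(2967005 + B) + 2737095 = (2967005 - 50348) + 2737095 = 2916657 + 2737095 = 5653752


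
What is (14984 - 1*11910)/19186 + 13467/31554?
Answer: 1117531/1903758 ≈ 0.58701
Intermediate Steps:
(14984 - 1*11910)/19186 + 13467/31554 = (14984 - 11910)*(1/19186) + 13467*(1/31554) = 3074*(1/19186) + 4489/10518 = 29/181 + 4489/10518 = 1117531/1903758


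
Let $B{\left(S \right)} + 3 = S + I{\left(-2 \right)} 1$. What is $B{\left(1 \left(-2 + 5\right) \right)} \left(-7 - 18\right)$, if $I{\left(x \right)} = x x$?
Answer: $-100$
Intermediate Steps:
$I{\left(x \right)} = x^{2}$
$B{\left(S \right)} = 1 + S$ ($B{\left(S \right)} = -3 + \left(S + \left(-2\right)^{2} \cdot 1\right) = -3 + \left(S + 4 \cdot 1\right) = -3 + \left(S + 4\right) = -3 + \left(4 + S\right) = 1 + S$)
$B{\left(1 \left(-2 + 5\right) \right)} \left(-7 - 18\right) = \left(1 + 1 \left(-2 + 5\right)\right) \left(-7 - 18\right) = \left(1 + 1 \cdot 3\right) \left(-25\right) = \left(1 + 3\right) \left(-25\right) = 4 \left(-25\right) = -100$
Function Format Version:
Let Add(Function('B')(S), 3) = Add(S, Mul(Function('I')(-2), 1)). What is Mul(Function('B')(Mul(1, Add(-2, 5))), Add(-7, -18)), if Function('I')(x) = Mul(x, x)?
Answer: -100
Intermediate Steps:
Function('I')(x) = Pow(x, 2)
Function('B')(S) = Add(1, S) (Function('B')(S) = Add(-3, Add(S, Mul(Pow(-2, 2), 1))) = Add(-3, Add(S, Mul(4, 1))) = Add(-3, Add(S, 4)) = Add(-3, Add(4, S)) = Add(1, S))
Mul(Function('B')(Mul(1, Add(-2, 5))), Add(-7, -18)) = Mul(Add(1, Mul(1, Add(-2, 5))), Add(-7, -18)) = Mul(Add(1, Mul(1, 3)), -25) = Mul(Add(1, 3), -25) = Mul(4, -25) = -100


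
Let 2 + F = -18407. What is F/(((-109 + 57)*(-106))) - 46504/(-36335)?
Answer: -31735459/15406040 ≈ -2.0599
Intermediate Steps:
F = -18409 (F = -2 - 18407 = -18409)
F/(((-109 + 57)*(-106))) - 46504/(-36335) = -18409*(-1/(106*(-109 + 57))) - 46504/(-36335) = -18409/((-52*(-106))) - 46504*(-1/36335) = -18409/5512 + 46504/36335 = -31735459/15406040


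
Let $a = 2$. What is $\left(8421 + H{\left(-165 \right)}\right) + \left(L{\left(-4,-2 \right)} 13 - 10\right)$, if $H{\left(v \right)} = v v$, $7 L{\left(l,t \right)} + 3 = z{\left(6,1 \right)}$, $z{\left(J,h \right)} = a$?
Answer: $\frac{249439}{7} \approx 35634.0$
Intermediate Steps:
$z{\left(J,h \right)} = 2$
$L{\left(l,t \right)} = - \frac{1}{7}$ ($L{\left(l,t \right)} = - \frac{3}{7} + \frac{1}{7} \cdot 2 = - \frac{3}{7} + \frac{2}{7} = - \frac{1}{7}$)
$H{\left(v \right)} = v^{2}$
$\left(8421 + H{\left(-165 \right)}\right) + \left(L{\left(-4,-2 \right)} 13 - 10\right) = \left(8421 + \left(-165\right)^{2}\right) - \frac{83}{7} = \left(8421 + 27225\right) - \frac{83}{7} = 35646 - \frac{83}{7} = \frac{249439}{7}$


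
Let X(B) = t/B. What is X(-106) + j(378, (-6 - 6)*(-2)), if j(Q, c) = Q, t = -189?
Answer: 40257/106 ≈ 379.78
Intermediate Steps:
X(B) = -189/B
X(-106) + j(378, (-6 - 6)*(-2)) = -189/(-106) + 378 = -189*(-1/106) + 378 = 189/106 + 378 = 40257/106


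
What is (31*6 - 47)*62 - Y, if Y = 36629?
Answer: -28011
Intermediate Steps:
(31*6 - 47)*62 - Y = (31*6 - 47)*62 - 1*36629 = (186 - 47)*62 - 36629 = 139*62 - 36629 = 8618 - 36629 = -28011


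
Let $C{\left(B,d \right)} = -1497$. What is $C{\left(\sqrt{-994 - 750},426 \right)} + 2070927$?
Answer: $2069430$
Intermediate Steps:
$C{\left(\sqrt{-994 - 750},426 \right)} + 2070927 = -1497 + 2070927 = 2069430$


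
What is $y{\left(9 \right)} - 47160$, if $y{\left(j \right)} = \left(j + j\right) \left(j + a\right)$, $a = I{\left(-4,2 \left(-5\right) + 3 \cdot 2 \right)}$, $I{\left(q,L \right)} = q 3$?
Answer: $-47214$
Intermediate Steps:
$I{\left(q,L \right)} = 3 q$
$a = -12$ ($a = 3 \left(-4\right) = -12$)
$y{\left(j \right)} = 2 j \left(-12 + j\right)$ ($y{\left(j \right)} = \left(j + j\right) \left(j - 12\right) = 2 j \left(-12 + j\right)$)
$y{\left(9 \right)} - 47160 = 2 \cdot 9 \left(-12 + 9\right) - 47160 = 2 \cdot 9 \left(-3\right) - 47160 = -54 - 47160 = -47214$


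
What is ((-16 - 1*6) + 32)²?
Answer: 100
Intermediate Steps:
((-16 - 1*6) + 32)² = ((-16 - 6) + 32)² = (-22 + 32)² = 10² = 100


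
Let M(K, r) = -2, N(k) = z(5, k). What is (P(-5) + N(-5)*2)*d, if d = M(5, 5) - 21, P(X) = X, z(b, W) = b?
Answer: -115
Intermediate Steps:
N(k) = 5
d = -23 (d = -2 - 21 = -23)
(P(-5) + N(-5)*2)*d = (-5 + 5*2)*(-23) = (-5 + 10)*(-23) = 5*(-23) = -115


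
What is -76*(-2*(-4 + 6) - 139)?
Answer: 10868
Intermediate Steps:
-76*(-2*(-4 + 6) - 139) = -76*(-2*2 - 139) = -76*(-4 - 139) = -76*(-143) = 10868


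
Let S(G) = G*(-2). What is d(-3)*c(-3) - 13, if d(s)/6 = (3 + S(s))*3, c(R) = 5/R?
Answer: -283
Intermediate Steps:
S(G) = -2*G
d(s) = 54 - 36*s (d(s) = 6*((3 - 2*s)*3) = 6*(9 - 6*s) = 54 - 36*s)
d(-3)*c(-3) - 13 = (54 - 36*(-3))*(5/(-3)) - 13 = (54 + 108)*(5*(-⅓)) - 13 = 162*(-5/3) - 13 = -270 - 13 = -283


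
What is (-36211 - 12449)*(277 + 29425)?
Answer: -1445299320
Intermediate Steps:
(-36211 - 12449)*(277 + 29425) = -48660*29702 = -1445299320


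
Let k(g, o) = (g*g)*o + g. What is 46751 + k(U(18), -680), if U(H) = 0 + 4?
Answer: 35875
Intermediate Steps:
U(H) = 4
k(g, o) = g + o*g² (k(g, o) = g²*o + g = o*g² + g = g + o*g²)
46751 + k(U(18), -680) = 46751 + 4*(1 + 4*(-680)) = 46751 + 4*(1 - 2720) = 46751 + 4*(-2719) = 46751 - 10876 = 35875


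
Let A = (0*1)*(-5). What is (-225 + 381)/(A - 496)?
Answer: -39/124 ≈ -0.31452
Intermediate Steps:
A = 0 (A = 0*(-5) = 0)
(-225 + 381)/(A - 496) = (-225 + 381)/(0 - 496) = 156/(-496) = 156*(-1/496) = -39/124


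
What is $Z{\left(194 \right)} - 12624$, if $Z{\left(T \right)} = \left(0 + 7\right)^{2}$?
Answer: $-12575$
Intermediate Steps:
$Z{\left(T \right)} = 49$ ($Z{\left(T \right)} = 7^{2} = 49$)
$Z{\left(194 \right)} - 12624 = 49 - 12624 = -12575$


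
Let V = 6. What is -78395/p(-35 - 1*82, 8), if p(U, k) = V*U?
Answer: 78395/702 ≈ 111.67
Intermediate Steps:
p(U, k) = 6*U
-78395/p(-35 - 1*82, 8) = -78395*1/(6*(-35 - 1*82)) = -78395*1/(6*(-35 - 82)) = -78395/(6*(-117)) = -78395/(-702) = -78395*(-1/702) = 78395/702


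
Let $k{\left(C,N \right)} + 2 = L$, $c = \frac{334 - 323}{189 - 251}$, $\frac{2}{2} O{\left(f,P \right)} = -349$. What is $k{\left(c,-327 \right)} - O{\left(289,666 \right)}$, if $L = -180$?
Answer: $167$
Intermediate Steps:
$O{\left(f,P \right)} = -349$
$c = - \frac{11}{62}$ ($c = \frac{11}{-62} = 11 \left(- \frac{1}{62}\right) = - \frac{11}{62} \approx -0.17742$)
$k{\left(C,N \right)} = -182$ ($k{\left(C,N \right)} = -2 - 180 = -182$)
$k{\left(c,-327 \right)} - O{\left(289,666 \right)} = -182 - -349 = -182 + 349 = 167$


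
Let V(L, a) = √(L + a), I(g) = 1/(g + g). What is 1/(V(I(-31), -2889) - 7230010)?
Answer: -448260620/3240928765385319 - I*√11105378/3240928765385319 ≈ -1.3831e-7 - 1.0282e-12*I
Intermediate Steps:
I(g) = 1/(2*g)
1/(V(I(-31), -2889) - 7230010) = 1/(√((½)/(-31) - 2889) - 7230010) = 1/(√((½)*(-1/31) - 2889) - 7230010) = 1/(√(-1/62 - 2889) - 7230010) = 1/(√(-179119/62) - 7230010) = 1/(I*√11105378/62 - 7230010) = 1/(-7230010 + I*√11105378/62)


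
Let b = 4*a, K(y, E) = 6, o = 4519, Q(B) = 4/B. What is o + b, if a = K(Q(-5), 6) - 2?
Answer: 4535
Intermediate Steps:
a = 4 (a = 6 - 2 = 4)
b = 16 (b = 4*4 = 16)
o + b = 4519 + 16 = 4535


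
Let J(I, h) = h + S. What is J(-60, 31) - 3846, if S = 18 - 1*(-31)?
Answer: -3766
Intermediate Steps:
S = 49 (S = 18 + 31 = 49)
J(I, h) = 49 + h (J(I, h) = h + 49 = 49 + h)
J(-60, 31) - 3846 = (49 + 31) - 3846 = 80 - 3846 = -3766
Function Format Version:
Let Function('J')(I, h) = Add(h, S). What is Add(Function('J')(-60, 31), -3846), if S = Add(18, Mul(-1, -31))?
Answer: -3766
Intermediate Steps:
S = 49 (S = Add(18, 31) = 49)
Function('J')(I, h) = Add(49, h) (Function('J')(I, h) = Add(h, 49) = Add(49, h))
Add(Function('J')(-60, 31), -3846) = Add(Add(49, 31), -3846) = Add(80, -3846) = -3766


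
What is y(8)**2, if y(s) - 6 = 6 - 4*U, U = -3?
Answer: 576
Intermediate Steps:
y(s) = 24 (y(s) = 6 + (6 - 4*(-3)) = 6 + (6 + 12) = 6 + 18 = 24)
y(8)**2 = 24**2 = 576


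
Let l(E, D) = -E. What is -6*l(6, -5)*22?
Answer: 792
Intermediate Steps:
-6*l(6, -5)*22 = -(-6)*6*22 = -6*(-6)*22 = 36*22 = 792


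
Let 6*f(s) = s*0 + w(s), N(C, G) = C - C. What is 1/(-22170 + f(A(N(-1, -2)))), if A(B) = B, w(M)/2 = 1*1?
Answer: -3/66509 ≈ -4.5107e-5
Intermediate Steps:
N(C, G) = 0
w(M) = 2 (w(M) = 2*(1*1) = 2*1 = 2)
f(s) = 1/3 (f(s) = (s*0 + 2)/6 = (0 + 2)/6 = (1/6)*2 = 1/3)
1/(-22170 + f(A(N(-1, -2)))) = 1/(-22170 + 1/3) = 1/(-66509/3) = -3/66509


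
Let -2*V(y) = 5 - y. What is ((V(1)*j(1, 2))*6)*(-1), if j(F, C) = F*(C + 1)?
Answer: 36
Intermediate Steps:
V(y) = -5/2 + y/2 (V(y) = -(5 - y)/2 = -5/2 + y/2)
j(F, C) = F*(1 + C)
((V(1)*j(1, 2))*6)*(-1) = (((-5/2 + (1/2)*1)*(1*(1 + 2)))*6)*(-1) = (((-5/2 + 1/2)*(1*3))*6)*(-1) = (-2*3*6)*(-1) = -6*6*(-1) = -36*(-1) = 36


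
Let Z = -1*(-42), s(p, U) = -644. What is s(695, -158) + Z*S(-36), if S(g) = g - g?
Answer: -644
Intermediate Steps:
S(g) = 0
Z = 42
s(695, -158) + Z*S(-36) = -644 + 42*0 = -644 + 0 = -644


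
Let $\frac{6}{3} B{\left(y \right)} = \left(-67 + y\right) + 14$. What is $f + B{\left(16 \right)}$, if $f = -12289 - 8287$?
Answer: $- \frac{41189}{2} \approx -20595.0$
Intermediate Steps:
$f = -20576$ ($f = -12289 - 8287 = -20576$)
$B{\left(y \right)} = - \frac{53}{2} + \frac{y}{2}$ ($B{\left(y \right)} = \frac{\left(-67 + y\right) + 14}{2} = \frac{-53 + y}{2} = - \frac{53}{2} + \frac{y}{2}$)
$f + B{\left(16 \right)} = -20576 + \left(- \frac{53}{2} + \frac{1}{2} \cdot 16\right) = -20576 + \left(- \frac{53}{2} + 8\right) = -20576 - \frac{37}{2} = - \frac{41189}{2}$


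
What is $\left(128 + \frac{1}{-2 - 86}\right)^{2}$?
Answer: $\frac{126855169}{7744} \approx 16381.0$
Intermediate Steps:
$\left(128 + \frac{1}{-2 - 86}\right)^{2} = \left(128 + \frac{1}{-88}\right)^{2} = \left(128 - \frac{1}{88}\right)^{2} = \left(\frac{11263}{88}\right)^{2} = \frac{126855169}{7744}$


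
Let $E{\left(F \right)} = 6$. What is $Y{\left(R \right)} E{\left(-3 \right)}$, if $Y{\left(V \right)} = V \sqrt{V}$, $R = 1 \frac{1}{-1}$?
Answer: $- 6 i \approx - 6.0 i$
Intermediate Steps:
$R = -1$ ($R = 1 \left(-1\right) = -1$)
$Y{\left(V \right)} = V^{\frac{3}{2}}$
$Y{\left(R \right)} E{\left(-3 \right)} = \left(-1\right)^{\frac{3}{2}} \cdot 6 = - i 6 = - 6 i$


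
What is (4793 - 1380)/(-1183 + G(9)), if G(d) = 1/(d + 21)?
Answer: -102390/35489 ≈ -2.8851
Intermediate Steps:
G(d) = 1/(21 + d)
(4793 - 1380)/(-1183 + G(9)) = (4793 - 1380)/(-1183 + 1/(21 + 9)) = 3413/(-1183 + 1/30) = 3413/(-35489/30) = 3413*(-30/35489) = -102390/35489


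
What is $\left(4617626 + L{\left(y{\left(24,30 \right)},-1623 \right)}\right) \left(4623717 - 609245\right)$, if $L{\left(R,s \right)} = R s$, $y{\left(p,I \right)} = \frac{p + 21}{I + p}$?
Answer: $18531900710092$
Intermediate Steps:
$y{\left(p,I \right)} = \frac{21 + p}{I + p}$
$\left(4617626 + L{\left(y{\left(24,30 \right)},-1623 \right)}\right) \left(4623717 - 609245\right) = \left(4617626 + \frac{21 + 24}{30 + 24} \left(-1623\right)\right) \left(4623717 - 609245\right) = \left(4617626 + \frac{1}{54} \cdot 45 \left(-1623\right)\right) 4014472 = \left(4617626 + \frac{5}{6} \left(-1623\right)\right) 4014472 = \left(4617626 - \frac{2705}{2}\right) 4014472 = \frac{9232547}{2} \cdot 4014472 = 18531900710092$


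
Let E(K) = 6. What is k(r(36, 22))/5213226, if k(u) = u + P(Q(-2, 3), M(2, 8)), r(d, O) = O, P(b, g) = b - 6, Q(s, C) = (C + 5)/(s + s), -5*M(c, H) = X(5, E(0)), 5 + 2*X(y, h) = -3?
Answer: 7/2606613 ≈ 2.6855e-6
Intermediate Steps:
X(y, h) = -4 (X(y, h) = -5/2 + (½)*(-3) = -5/2 - 3/2 = -4)
M(c, H) = ⅘ (M(c, H) = -⅕*(-4) = ⅘)
Q(s, C) = (5 + C)/(2*s) (Q(s, C) = (5 + C)/((2*s)) = (5 + C)*(1/(2*s)) = (5 + C)/(2*s))
P(b, g) = -6 + b
k(u) = -8 + u (k(u) = u + (-6 + (½)*(5 + 3)/(-2)) = u + (-6 + (½)*(-½)*8) = u + (-6 - 2) = u - 8 = -8 + u)
k(r(36, 22))/5213226 = (-8 + 22)/5213226 = 14*(1/5213226) = 7/2606613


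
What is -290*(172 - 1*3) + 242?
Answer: -48768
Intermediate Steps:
-290*(172 - 1*3) + 242 = -290*(172 - 3) + 242 = -290*169 + 242 = -49010 + 242 = -48768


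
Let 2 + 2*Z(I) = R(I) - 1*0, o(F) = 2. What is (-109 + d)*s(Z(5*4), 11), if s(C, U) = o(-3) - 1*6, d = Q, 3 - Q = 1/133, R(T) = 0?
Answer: 56396/133 ≈ 424.03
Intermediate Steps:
Q = 398/133 (Q = 3 - 1/133 = 398/133 ≈ 2.9925)
Z(I) = -1 (Z(I) = -1 + (0 - 1*0)/2 = -1 + (0 + 0)/2 = -1 + (½)*0 = -1 + 0 = -1)
d = 398/133 ≈ 2.9925
s(C, U) = -4 (s(C, U) = 2 - 1*6 = 2 - 6 = -4)
(-109 + d)*s(Z(5*4), 11) = (-109 + 398/133)*(-4) = -14099/133*(-4) = 56396/133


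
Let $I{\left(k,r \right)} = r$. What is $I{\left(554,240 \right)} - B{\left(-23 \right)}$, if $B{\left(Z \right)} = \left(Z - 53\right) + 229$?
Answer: $87$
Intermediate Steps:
$B{\left(Z \right)} = 176 + Z$ ($B{\left(Z \right)} = \left(-53 + Z\right) + 229 = 176 + Z$)
$I{\left(554,240 \right)} - B{\left(-23 \right)} = 240 - \left(176 - 23\right) = 240 - 153 = 87$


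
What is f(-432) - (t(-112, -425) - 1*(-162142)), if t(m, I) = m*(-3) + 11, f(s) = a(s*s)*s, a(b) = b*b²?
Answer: -2807929681968528057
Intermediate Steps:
a(b) = b³
f(s) = s⁷ (f(s) = (s*s)³*s = (s²)³*s = s⁶*s = s⁷)
t(m, I) = 11 - 3*m (t(m, I) = -3*m + 11 = 11 - 3*m)
f(-432) - (t(-112, -425) - 1*(-162142)) = (-432)⁷ - ((11 - 3*(-112)) - 1*(-162142)) = -2807929681968365568 - ((11 + 336) + 162142) = -2807929681968365568 - (347 + 162142) = -2807929681968365568 - 1*162489 = -2807929681968365568 - 162489 = -2807929681968528057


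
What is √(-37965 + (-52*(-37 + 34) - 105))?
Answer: I*√37914 ≈ 194.72*I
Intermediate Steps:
√(-37965 + (-52*(-37 + 34) - 105)) = √(-37965 + (-52*(-3) - 105)) = √(-37965 + (156 - 105)) = √(-37965 + 51) = √(-37914) = I*√37914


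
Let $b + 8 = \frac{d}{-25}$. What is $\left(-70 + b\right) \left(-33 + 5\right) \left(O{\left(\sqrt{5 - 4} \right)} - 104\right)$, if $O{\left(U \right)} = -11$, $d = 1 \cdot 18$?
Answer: $- \frac{1267392}{5} \approx -2.5348 \cdot 10^{5}$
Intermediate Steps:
$d = 18$
$b = - \frac{218}{25}$ ($b = -8 + \frac{18}{-25} = -8 + 18 \left(- \frac{1}{25}\right) = -8 - \frac{18}{25} = - \frac{218}{25} \approx -8.72$)
$\left(-70 + b\right) \left(-33 + 5\right) \left(O{\left(\sqrt{5 - 4} \right)} - 104\right) = \left(-70 - \frac{218}{25}\right) \left(-33 + 5\right) \left(-11 - 104\right) = \left(- \frac{1968}{25}\right) \left(-28\right) \left(-115\right) = \frac{55104}{25} \left(-115\right) = - \frac{1267392}{5}$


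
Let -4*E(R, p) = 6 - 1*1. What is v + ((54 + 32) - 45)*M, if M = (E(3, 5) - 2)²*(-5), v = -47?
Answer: -35397/16 ≈ -2212.3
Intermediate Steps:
E(R, p) = -5/4 (E(R, p) = -(6 - 1*1)/4 = -(6 - 1)/4 = -¼*5 = -5/4)
M = -845/16 (M = (-5/4 - 2)²*(-5) = (-13/4)²*(-5) = (169/16)*(-5) = -845/16 ≈ -52.813)
v + ((54 + 32) - 45)*M = -47 + ((54 + 32) - 45)*(-845/16) = -47 + (86 - 45)*(-845/16) = -47 + 41*(-845/16) = -47 - 34645/16 = -35397/16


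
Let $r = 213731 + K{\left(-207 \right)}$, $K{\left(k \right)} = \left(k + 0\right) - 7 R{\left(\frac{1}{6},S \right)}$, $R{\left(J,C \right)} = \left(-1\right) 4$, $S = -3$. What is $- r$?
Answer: $-213552$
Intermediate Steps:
$R{\left(J,C \right)} = -4$
$K{\left(k \right)} = 28 + k$ ($K{\left(k \right)} = \left(k + 0\right) - -28 = k + 28 = 28 + k$)
$r = 213552$ ($r = 213731 + \left(28 - 207\right) = 213731 - 179 = 213552$)
$- r = \left(-1\right) 213552 = -213552$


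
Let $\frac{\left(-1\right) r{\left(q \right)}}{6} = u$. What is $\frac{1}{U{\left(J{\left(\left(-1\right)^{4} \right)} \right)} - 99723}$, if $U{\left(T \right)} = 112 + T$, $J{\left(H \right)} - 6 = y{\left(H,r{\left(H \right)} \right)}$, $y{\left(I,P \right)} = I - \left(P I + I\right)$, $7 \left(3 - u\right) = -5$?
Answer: $- \frac{7}{697079} \approx -1.0042 \cdot 10^{-5}$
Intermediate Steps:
$u = \frac{26}{7}$ ($u = 3 - - \frac{5}{7} = 3 + \frac{5}{7} = \frac{26}{7} \approx 3.7143$)
$r{\left(q \right)} = - \frac{156}{7}$ ($r{\left(q \right)} = \left(-6\right) \frac{26}{7} = - \frac{156}{7}$)
$y{\left(I,P \right)} = - I P$ ($y{\left(I,P \right)} = I - \left(I P + I\right) = I - \left(I + I P\right) = - I P$)
$J{\left(H \right)} = 6 + \frac{156 H}{7}$ ($J{\left(H \right)} = 6 - H \left(- \frac{156}{7}\right) = 6 + \frac{156 H}{7}$)
$\frac{1}{U{\left(J{\left(\left(-1\right)^{4} \right)} \right)} - 99723} = \frac{1}{\left(112 + \left(6 + \frac{156 \left(-1\right)^{4}}{7}\right)\right) - 99723} = \frac{1}{\left(112 + \left(6 + \frac{156}{7} \cdot 1\right)\right) - 99723} = \frac{1}{\left(112 + \left(6 + \frac{156}{7}\right)\right) - 99723} = \frac{1}{\left(112 + \frac{198}{7}\right) - 99723} = \frac{1}{\frac{982}{7} - 99723} = \frac{1}{- \frac{697079}{7}} = - \frac{7}{697079}$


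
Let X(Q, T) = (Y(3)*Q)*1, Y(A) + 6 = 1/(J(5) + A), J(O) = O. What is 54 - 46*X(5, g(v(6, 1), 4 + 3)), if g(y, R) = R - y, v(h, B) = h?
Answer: 5621/4 ≈ 1405.3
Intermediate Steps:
Y(A) = -6 + 1/(5 + A)
X(Q, T) = -47*Q/8 (X(Q, T) = (((-29 - 6*3)/(5 + 3))*Q)*1 = (((-29 - 18)/8)*Q)*1 = (((1/8)*(-47))*Q)*1 = -47*Q/8*1 = -47*Q/8)
54 - 46*X(5, g(v(6, 1), 4 + 3)) = 54 - (-1081)*5/4 = 54 - 46*(-235/8) = 54 + 5405/4 = 5621/4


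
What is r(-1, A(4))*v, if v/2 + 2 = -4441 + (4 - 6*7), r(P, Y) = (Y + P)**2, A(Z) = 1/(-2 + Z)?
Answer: -4481/2 ≈ -2240.5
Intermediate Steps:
r(P, Y) = (P + Y)**2
v = -8962 (v = -4 + 2*(-4441 + (4 - 6*7)) = -4 + 2*(-4441 + (4 - 42)) = -4 + 2*(-4441 - 38) = -4 + 2*(-4479) = -4 - 8958 = -8962)
r(-1, A(4))*v = (-1 + 1/(-2 + 4))**2*(-8962) = (-1 + 1/2)**2*(-8962) = (-1/2)**2*(-8962) = (1/4)*(-8962) = -4481/2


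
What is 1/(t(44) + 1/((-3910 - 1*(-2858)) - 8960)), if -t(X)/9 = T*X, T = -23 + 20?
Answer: 10012/11894255 ≈ 0.00084175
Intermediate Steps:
T = -3
t(X) = 27*X (t(X) = -(-27)*X = 27*X)
1/(t(44) + 1/((-3910 - 1*(-2858)) - 8960)) = 1/(27*44 + 1/((-3910 - 1*(-2858)) - 8960)) = 1/(1188 + 1/((-3910 + 2858) - 8960)) = 1/(1188 + 1/(-1052 - 8960)) = 1/(1188 + 1/(-10012)) = 1/(1188 - 1/10012) = 1/(11894255/10012) = 10012/11894255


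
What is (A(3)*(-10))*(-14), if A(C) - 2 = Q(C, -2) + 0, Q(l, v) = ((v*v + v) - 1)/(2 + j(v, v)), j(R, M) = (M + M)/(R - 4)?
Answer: 665/2 ≈ 332.50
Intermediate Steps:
j(R, M) = 2*M/(-4 + R) (j(R, M) = (2*M)/(-4 + R) = 2*M/(-4 + R))
Q(l, v) = (-1 + v + v**2)/(2 + 2*v/(-4 + v)) (Q(l, v) = ((v*v + v) - 1)/(2 + 2*v/(-4 + v)) = ((v**2 + v) - 1)/(2 + 2*v/(-4 + v)) = ((v + v**2) - 1)/(2 + 2*v/(-4 + v)) = (-1 + v + v**2)/(2 + 2*v/(-4 + v)))
A(C) = 19/8 (A(C) = 2 + ((-4 - 2)*(-1 - 2 + (-2)**2)/(4*(-2 - 2)) + 0) = 2 + ((1/4)*(-6)*(-1 - 2 + 4)/(-4) + 0) = 2 + ((1/4)*(-1/4)*(-6)*1 + 0) = 2 + (3/8 + 0) = 2 + 3/8 = 19/8)
(A(3)*(-10))*(-14) = ((19/8)*(-10))*(-14) = -95/4*(-14) = 665/2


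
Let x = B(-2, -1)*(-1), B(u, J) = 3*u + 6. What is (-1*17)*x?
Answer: 0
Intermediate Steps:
B(u, J) = 6 + 3*u
x = 0 (x = (6 + 3*(-2))*(-1) = (6 - 6)*(-1) = 0*(-1) = 0)
(-1*17)*x = -1*17*0 = -17*0 = 0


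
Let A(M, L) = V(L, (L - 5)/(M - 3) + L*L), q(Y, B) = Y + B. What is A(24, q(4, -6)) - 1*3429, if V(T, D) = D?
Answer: -10276/3 ≈ -3425.3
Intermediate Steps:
q(Y, B) = B + Y
A(M, L) = L² + (-5 + L)/(-3 + M) (A(M, L) = (L - 5)/(M - 3) + L*L = (-5 + L)/(-3 + M) + L² = L² + (-5 + L)/(-3 + M))
A(24, q(4, -6)) - 1*3429 = (-5 + (-6 + 4) + (-6 + 4)²*(-3 + 24))/(-3 + 24) - 1*3429 = (-5 - 2 + (-2)²*21)/21 - 3429 = (-5 - 2 + 4*21)/21 - 3429 = (-5 - 2 + 84)/21 - 3429 = (1/21)*77 - 3429 = 11/3 - 3429 = -10276/3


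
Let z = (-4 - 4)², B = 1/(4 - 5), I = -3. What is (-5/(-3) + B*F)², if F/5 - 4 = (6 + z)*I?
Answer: 9579025/9 ≈ 1.0643e+6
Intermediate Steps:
B = -1 (B = 1/(-1) = -1)
z = 64 (z = (-8)² = 64)
F = -1030 (F = 20 + 5*((6 + 64)*(-3)) = 20 + 5*(70*(-3)) = 20 + 5*(-210) = 20 - 1050 = -1030)
(-5/(-3) + B*F)² = (-5/(-3) - 1*(-1030))² = (-5*(-⅓) + 1030)² = (5/3 + 1030)² = (3095/3)² = 9579025/9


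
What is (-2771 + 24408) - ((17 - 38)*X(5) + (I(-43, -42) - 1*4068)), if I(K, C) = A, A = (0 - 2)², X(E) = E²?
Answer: 26226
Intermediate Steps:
A = 4 (A = (-2)² = 4)
I(K, C) = 4
(-2771 + 24408) - ((17 - 38)*X(5) + (I(-43, -42) - 1*4068)) = (-2771 + 24408) - ((17 - 38)*5² + (4 - 1*4068)) = 21637 - (-21*25 + (4 - 4068)) = 21637 - (-525 - 4064) = 21637 - 1*(-4589) = 21637 + 4589 = 26226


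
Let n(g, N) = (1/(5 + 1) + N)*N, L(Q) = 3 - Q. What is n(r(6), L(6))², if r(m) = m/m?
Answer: 289/4 ≈ 72.250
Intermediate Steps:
r(m) = 1
n(g, N) = N*(⅙ + N) (n(g, N) = (1/6 + N)*N = (⅙ + N)*N = N*(⅙ + N))
n(r(6), L(6))² = ((3 - 1*6)*(⅙ + (3 - 1*6)))² = ((3 - 6)*(⅙ + (3 - 6)))² = (-3*(⅙ - 3))² = (-3*(-17/6))² = (17/2)² = 289/4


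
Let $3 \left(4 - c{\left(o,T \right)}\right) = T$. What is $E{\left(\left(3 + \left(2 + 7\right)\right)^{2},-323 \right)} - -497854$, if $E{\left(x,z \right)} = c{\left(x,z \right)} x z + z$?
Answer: $-4696309$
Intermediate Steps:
$c{\left(o,T \right)} = 4 - \frac{T}{3}$
$E{\left(x,z \right)} = z + x z \left(4 - \frac{z}{3}\right)$ ($E{\left(x,z \right)} = \left(4 - \frac{z}{3}\right) x z + z = x \left(4 - \frac{z}{3}\right) z + z = x z \left(4 - \frac{z}{3}\right) + z = z + x z \left(4 - \frac{z}{3}\right)$)
$E{\left(\left(3 + \left(2 + 7\right)\right)^{2},-323 \right)} - -497854 = \left(- \frac{1}{3}\right) \left(-323\right) \left(-3 + \left(3 + \left(2 + 7\right)\right)^{2} \left(-12 - 323\right)\right) - -497854 = \left(- \frac{1}{3}\right) \left(-323\right) \left(-3 + \left(3 + 9\right)^{2} \left(-335\right)\right) + 497854 = \left(- \frac{1}{3}\right) \left(-323\right) \left(-3 + 12^{2} \left(-335\right)\right) + 497854 = \left(- \frac{1}{3}\right) \left(-323\right) \left(-3 + 144 \left(-335\right)\right) + 497854 = \left(- \frac{1}{3}\right) \left(-323\right) \left(-3 - 48240\right) + 497854 = \left(- \frac{1}{3}\right) \left(-323\right) \left(-48243\right) + 497854 = -5194163 + 497854 = -4696309$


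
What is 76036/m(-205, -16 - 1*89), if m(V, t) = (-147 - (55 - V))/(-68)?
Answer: 5170448/407 ≈ 12704.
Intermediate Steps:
m(V, t) = 101/34 - V/68 (m(V, t) = (-147 + (-55 + V))*(-1/68) = (-202 + V)*(-1/68) = 101/34 - V/68)
76036/m(-205, -16 - 1*89) = 76036/(101/34 - 1/68*(-205)) = 76036/(101/34 + 205/68) = 76036/(407/68) = 76036*(68/407) = 5170448/407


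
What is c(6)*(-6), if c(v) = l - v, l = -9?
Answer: 90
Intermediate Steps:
c(v) = -9 - v
c(6)*(-6) = (-9 - 1*6)*(-6) = (-9 - 6)*(-6) = -15*(-6) = 90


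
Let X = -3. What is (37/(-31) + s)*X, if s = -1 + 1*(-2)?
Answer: 390/31 ≈ 12.581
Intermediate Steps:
s = -3 (s = -1 - 2 = -3)
(37/(-31) + s)*X = (37/(-31) - 3)*(-3) = (37*(-1/31) - 3)*(-3) = (-37/31 - 3)*(-3) = -130/31*(-3) = 390/31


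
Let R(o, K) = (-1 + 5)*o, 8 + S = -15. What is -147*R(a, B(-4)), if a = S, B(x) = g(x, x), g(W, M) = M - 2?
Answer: 13524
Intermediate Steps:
g(W, M) = -2 + M
B(x) = -2 + x
S = -23 (S = -8 - 15 = -23)
a = -23
R(o, K) = 4*o
-147*R(a, B(-4)) = -588*(-23) = -147*(-92) = 13524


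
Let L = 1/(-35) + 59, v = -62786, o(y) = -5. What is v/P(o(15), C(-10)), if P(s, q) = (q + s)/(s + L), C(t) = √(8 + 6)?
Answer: 118602754/77 + 118602754*√14/385 ≈ 2.6929e+6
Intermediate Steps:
C(t) = √14
L = 2064/35 (L = -1/35 + 59 = 2064/35 ≈ 58.971)
P(s, q) = (q + s)/(2064/35 + s) (P(s, q) = (q + s)/(s + 2064/35) = (q + s)/(2064/35 + s))
v/P(o(15), C(-10)) = -62786*(2064 + 35*(-5))/(35*(√14 - 5)) = -62786*(2064 - 175)/(35*(-5 + √14)) = -62786*1889/(35*(-5 + √14)) = -62786/(-175/1889 + 35*√14/1889)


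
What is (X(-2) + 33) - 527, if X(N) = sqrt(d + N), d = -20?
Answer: -494 + I*sqrt(22) ≈ -494.0 + 4.6904*I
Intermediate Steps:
X(N) = sqrt(-20 + N)
(X(-2) + 33) - 527 = (sqrt(-20 - 2) + 33) - 527 = (sqrt(-22) + 33) - 527 = (I*sqrt(22) + 33) - 527 = (33 + I*sqrt(22)) - 527 = -494 + I*sqrt(22)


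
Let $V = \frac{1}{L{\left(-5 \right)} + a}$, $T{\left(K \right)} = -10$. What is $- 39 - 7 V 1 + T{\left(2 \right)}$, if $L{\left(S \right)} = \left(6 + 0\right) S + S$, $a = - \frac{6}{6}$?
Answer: $- \frac{211}{12} \approx -17.583$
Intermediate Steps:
$a = -1$ ($a = \left(-6\right) \frac{1}{6} = -1$)
$L{\left(S \right)} = 7 S$ ($L{\left(S \right)} = 6 S + S = 7 S$)
$V = - \frac{1}{36}$ ($V = \frac{1}{7 \left(-5\right) - 1} = \frac{1}{-35 - 1} = \frac{1}{-36} = - \frac{1}{36} \approx -0.027778$)
$- 39 - 7 V 1 + T{\left(2 \right)} = - 39 \left(-7\right) \left(- \frac{1}{36}\right) 1 - 10 = - 39 \cdot \frac{7}{36} \cdot 1 - 10 = \left(-39\right) \frac{7}{36} - 10 = - \frac{91}{12} - 10 = - \frac{211}{12}$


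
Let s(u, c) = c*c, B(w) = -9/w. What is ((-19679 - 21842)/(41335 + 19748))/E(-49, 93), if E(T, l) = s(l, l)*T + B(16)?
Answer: 664336/414193133475 ≈ 1.6039e-6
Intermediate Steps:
s(u, c) = c**2
E(T, l) = -9/16 + T*l**2 (E(T, l) = l**2*T - 9/16 = T*l**2 - 9*1/16 = T*l**2 - 9/16 = -9/16 + T*l**2)
((-19679 - 21842)/(41335 + 19748))/E(-49, 93) = ((-19679 - 21842)/(41335 + 19748))/(-9/16 - 49*93**2) = (-41521/61083)/(-9/16 - 49*8649) = (-41521*1/61083)/(-9/16 - 423801) = -41521/(61083*(-6780825/16)) = -41521/61083*(-16/6780825) = 664336/414193133475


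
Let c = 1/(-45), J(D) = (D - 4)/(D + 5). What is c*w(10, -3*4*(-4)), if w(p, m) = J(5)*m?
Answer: -8/75 ≈ -0.10667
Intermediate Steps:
J(D) = (-4 + D)/(5 + D)
c = -1/45 ≈ -0.022222
w(p, m) = m/10 (w(p, m) = ((-4 + 5)/(5 + 5))*m = (1/10)*m = ((⅒)*1)*m = m/10)
c*w(10, -3*4*(-4)) = --3*4*(-4)/450 = -(-12*(-4))/450 = -48/450 = -1/45*24/5 = -8/75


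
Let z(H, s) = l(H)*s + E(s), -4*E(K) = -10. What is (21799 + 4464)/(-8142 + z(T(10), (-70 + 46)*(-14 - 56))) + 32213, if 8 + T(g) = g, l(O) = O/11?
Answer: 5551300551/172349 ≈ 32210.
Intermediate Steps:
l(O) = O/11 (l(O) = O*(1/11) = O/11)
T(g) = -8 + g
E(K) = 5/2 (E(K) = -¼*(-10) = 5/2)
z(H, s) = 5/2 + H*s/11 (z(H, s) = (H/11)*s + 5/2 = H*s/11 + 5/2 = 5/2 + H*s/11)
(21799 + 4464)/(-8142 + z(T(10), (-70 + 46)*(-14 - 56))) + 32213 = (21799 + 4464)/(-8142 + (5/2 + (-8 + 10)*((-70 + 46)*(-14 - 56))/11)) + 32213 = 26263/(-8142 + (5/2 + (1/11)*2*(-24*(-70)))) + 32213 = 26263/(-8142 + (5/2 + (1/11)*2*1680)) + 32213 = 26263/(-8142 + (5/2 + 3360/11)) + 32213 = 26263/(-8142 + 6775/22) + 32213 = 26263/(-172349/22) + 32213 = 26263*(-22/172349) + 32213 = -577786/172349 + 32213 = 5551300551/172349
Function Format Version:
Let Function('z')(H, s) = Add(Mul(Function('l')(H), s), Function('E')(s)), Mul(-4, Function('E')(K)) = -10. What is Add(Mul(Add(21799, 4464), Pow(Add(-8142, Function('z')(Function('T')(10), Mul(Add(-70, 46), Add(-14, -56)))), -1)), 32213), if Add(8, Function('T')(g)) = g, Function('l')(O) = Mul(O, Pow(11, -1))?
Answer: Rational(5551300551, 172349) ≈ 32210.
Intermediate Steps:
Function('l')(O) = Mul(Rational(1, 11), O) (Function('l')(O) = Mul(O, Rational(1, 11)) = Mul(Rational(1, 11), O))
Function('T')(g) = Add(-8, g)
Function('E')(K) = Rational(5, 2) (Function('E')(K) = Mul(Rational(-1, 4), -10) = Rational(5, 2))
Function('z')(H, s) = Add(Rational(5, 2), Mul(Rational(1, 11), H, s)) (Function('z')(H, s) = Add(Mul(Mul(Rational(1, 11), H), s), Rational(5, 2)) = Add(Mul(Rational(1, 11), H, s), Rational(5, 2)) = Add(Rational(5, 2), Mul(Rational(1, 11), H, s)))
Add(Mul(Add(21799, 4464), Pow(Add(-8142, Function('z')(Function('T')(10), Mul(Add(-70, 46), Add(-14, -56)))), -1)), 32213) = Add(Mul(Add(21799, 4464), Pow(Add(-8142, Add(Rational(5, 2), Mul(Rational(1, 11), Add(-8, 10), Mul(Add(-70, 46), Add(-14, -56))))), -1)), 32213) = Add(Mul(26263, Pow(Add(-8142, Add(Rational(5, 2), Mul(Rational(1, 11), 2, Mul(-24, -70)))), -1)), 32213) = Add(Mul(26263, Pow(Add(-8142, Add(Rational(5, 2), Mul(Rational(1, 11), 2, 1680))), -1)), 32213) = Add(Mul(26263, Pow(Add(-8142, Add(Rational(5, 2), Rational(3360, 11))), -1)), 32213) = Add(Mul(26263, Pow(Add(-8142, Rational(6775, 22)), -1)), 32213) = Add(Mul(26263, Pow(Rational(-172349, 22), -1)), 32213) = Add(Mul(26263, Rational(-22, 172349)), 32213) = Add(Rational(-577786, 172349), 32213) = Rational(5551300551, 172349)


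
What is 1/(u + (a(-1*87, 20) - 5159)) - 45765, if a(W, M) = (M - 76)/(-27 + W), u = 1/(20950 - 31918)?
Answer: -49197008127327/1074991979 ≈ -45765.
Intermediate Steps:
u = -1/10968 (u = 1/(-10968) = -1/10968 ≈ -9.1174e-5)
a(W, M) = (-76 + M)/(-27 + W)
1/(u + (a(-1*87, 20) - 5159)) - 45765 = 1/(-1/10968 + ((-76 + 20)/(-27 - 1*87) - 5159)) - 45765 = 1/(-1/10968 + (-56/(-27 - 87) - 5159)) - 45765 = 1/(-1/10968 + (-56/(-114) - 5159)) - 45765 = 1/(-1/10968 + (-1/114*(-56) - 5159)) - 45765 = 1/(-1/10968 + (28/57 - 5159)) - 45765 = 1/(-1/10968 - 294035/57) - 45765 = 1/(-1074991979/208392) - 45765 = -208392/1074991979 - 45765 = -49197008127327/1074991979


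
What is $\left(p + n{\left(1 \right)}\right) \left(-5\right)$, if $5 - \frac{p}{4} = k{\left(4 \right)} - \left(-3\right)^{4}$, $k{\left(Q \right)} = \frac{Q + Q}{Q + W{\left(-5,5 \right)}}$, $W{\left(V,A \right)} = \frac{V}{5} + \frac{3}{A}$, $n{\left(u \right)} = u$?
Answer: $- \frac{15125}{9} \approx -1680.6$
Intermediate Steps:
$W{\left(V,A \right)} = \frac{3}{A} + \frac{V}{5}$ ($W{\left(V,A \right)} = V \frac{1}{5} + \frac{3}{A} = \frac{V}{5} + \frac{3}{A} = \frac{3}{A} + \frac{V}{5}$)
$k{\left(Q \right)} = \frac{2 Q}{- \frac{2}{5} + Q}$ ($k{\left(Q \right)} = \frac{Q + Q}{Q + \left(\frac{3}{5} + \frac{1}{5} \left(-5\right)\right)} = \frac{2 Q}{Q + \left(3 \cdot \frac{1}{5} - 1\right)} = \frac{2 Q}{Q + \left(\frac{3}{5} - 1\right)} = \frac{2 Q}{Q - \frac{2}{5}} = \frac{2 Q}{- \frac{2}{5} + Q}$)
$p = \frac{3016}{9}$ ($p = 20 - 4 \left(10 \cdot 4 \frac{1}{-2 + 5 \cdot 4} - \left(-3\right)^{4}\right) = 20 - 4 \left(10 \cdot 4 \frac{1}{-2 + 20} - 81\right) = 20 - 4 \left(10 \cdot 4 \cdot \frac{1}{18} - 81\right) = 20 - 4 \left(\frac{20}{9} - 81\right) = 20 - - \frac{2836}{9} = 20 + \frac{2836}{9} = \frac{3016}{9} \approx 335.11$)
$\left(p + n{\left(1 \right)}\right) \left(-5\right) = \left(\frac{3016}{9} + 1\right) \left(-5\right) = \frac{3025}{9} \left(-5\right) = - \frac{15125}{9}$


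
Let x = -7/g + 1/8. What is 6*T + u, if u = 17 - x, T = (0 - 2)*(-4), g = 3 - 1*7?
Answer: 505/8 ≈ 63.125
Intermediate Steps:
g = -4 (g = 3 - 7 = -4)
x = 15/8 (x = -7/(-4) + 1/8 = -7*(-¼) + 1*(⅛) = 7/4 + ⅛ = 15/8 ≈ 1.8750)
T = 8 (T = -2*(-4) = 8)
u = 121/8 (u = 17 - 1*15/8 = 17 - 15/8 = 121/8 ≈ 15.125)
6*T + u = 6*8 + 121/8 = 48 + 121/8 = 505/8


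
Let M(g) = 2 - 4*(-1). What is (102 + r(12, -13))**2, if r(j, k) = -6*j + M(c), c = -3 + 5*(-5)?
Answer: 1296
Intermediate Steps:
c = -28 (c = -3 - 25 = -28)
M(g) = 6 (M(g) = 2 + 4 = 6)
r(j, k) = 6 - 6*j (r(j, k) = -6*j + 6 = 6 - 6*j)
(102 + r(12, -13))**2 = (102 + (6 - 6*12))**2 = (102 + (6 - 72))**2 = (102 - 66)**2 = 36**2 = 1296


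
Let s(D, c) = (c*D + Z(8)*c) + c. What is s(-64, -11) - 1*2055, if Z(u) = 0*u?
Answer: -1362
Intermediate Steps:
Z(u) = 0
s(D, c) = c + D*c (s(D, c) = (c*D + 0*c) + c = (D*c + 0) + c = D*c + c = c + D*c)
s(-64, -11) - 1*2055 = -11*(1 - 64) - 1*2055 = -11*(-63) - 2055 = 693 - 2055 = -1362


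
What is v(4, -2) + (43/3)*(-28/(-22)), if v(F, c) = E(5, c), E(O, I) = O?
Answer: 767/33 ≈ 23.242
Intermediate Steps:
v(F, c) = 5
v(4, -2) + (43/3)*(-28/(-22)) = 5 + (43/3)*(-28/(-22)) = 5 + (43*(⅓))*(-28*(-1/22)) = 5 + (43/3)*(14/11) = 5 + 602/33 = 767/33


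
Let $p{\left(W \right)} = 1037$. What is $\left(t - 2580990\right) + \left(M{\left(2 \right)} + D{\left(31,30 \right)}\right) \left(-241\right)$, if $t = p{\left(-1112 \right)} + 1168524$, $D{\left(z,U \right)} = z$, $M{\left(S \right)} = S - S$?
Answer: $-1418900$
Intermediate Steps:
$M{\left(S \right)} = 0$
$t = 1169561$ ($t = 1037 + 1168524 = 1169561$)
$\left(t - 2580990\right) + \left(M{\left(2 \right)} + D{\left(31,30 \right)}\right) \left(-241\right) = \left(1169561 - 2580990\right) + \left(0 + 31\right) \left(-241\right) = -1411429 + 31 \left(-241\right) = -1411429 - 7471 = -1418900$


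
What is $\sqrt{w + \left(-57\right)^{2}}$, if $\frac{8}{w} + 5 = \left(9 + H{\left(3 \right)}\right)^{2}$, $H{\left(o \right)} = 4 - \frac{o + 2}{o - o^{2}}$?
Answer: $\frac{27 \sqrt{200605809}}{6709} \approx 57.0$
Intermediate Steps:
$H{\left(o \right)} = 4 - \frac{2 + o}{o - o^{2}}$
$w = \frac{288}{6709}$ ($w = \frac{8}{-5 + \left(9 + \frac{2 - 9 + 4 \cdot 3^{2}}{3 \left(-1 + 3\right)}\right)^{2}} = \frac{8}{-5 + \left(9 + \frac{2 - 9 + 4 \cdot 9}{3 \cdot 2}\right)^{2}} = \frac{8}{-5 + \left(9 + \frac{1}{3} \cdot \frac{1}{2} \left(2 - 9 + 36\right)\right)^{2}} = \frac{8}{-5 + \left(9 + \frac{1}{3} \cdot \frac{1}{2} \cdot 29\right)^{2}} = \frac{8}{-5 + \left(9 + \frac{29}{6}\right)^{2}} = \frac{8}{-5 + \left(\frac{83}{6}\right)^{2}} = \frac{8}{-5 + \frac{6889}{36}} = \frac{8}{\frac{6709}{36}} = 8 \cdot \frac{36}{6709} = \frac{288}{6709} \approx 0.042927$)
$\sqrt{w + \left(-57\right)^{2}} = \sqrt{\frac{288}{6709} + \left(-57\right)^{2}} = \sqrt{\frac{288}{6709} + 3249} = \sqrt{\frac{21797829}{6709}} = \frac{27 \sqrt{200605809}}{6709}$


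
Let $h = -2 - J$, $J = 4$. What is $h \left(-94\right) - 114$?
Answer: $450$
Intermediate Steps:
$h = -6$ ($h = -2 - 4 = -6$)
$h \left(-94\right) - 114 = \left(-6\right) \left(-94\right) - 114 = 564 - 114 = 450$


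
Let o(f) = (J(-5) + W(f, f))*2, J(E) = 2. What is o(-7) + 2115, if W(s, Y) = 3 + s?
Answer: 2111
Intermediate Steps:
o(f) = 10 + 2*f (o(f) = (2 + (3 + f))*2 = (5 + f)*2 = 10 + 2*f)
o(-7) + 2115 = (10 + 2*(-7)) + 2115 = (10 - 14) + 2115 = -4 + 2115 = 2111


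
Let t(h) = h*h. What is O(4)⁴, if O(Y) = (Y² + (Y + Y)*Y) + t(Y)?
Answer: 16777216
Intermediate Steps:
t(h) = h²
O(Y) = 4*Y² (O(Y) = (Y² + (Y + Y)*Y) + Y² = (Y² + (2*Y)*Y) + Y² = (Y² + 2*Y²) + Y² = 3*Y² + Y² = 4*Y²)
O(4)⁴ = (4*4²)⁴ = (4*16)⁴ = 64⁴ = 16777216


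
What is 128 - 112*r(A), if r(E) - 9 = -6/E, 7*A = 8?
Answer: -292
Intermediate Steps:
A = 8/7 (A = (⅐)*8 = 8/7 ≈ 1.1429)
r(E) = 9 - 6/E
128 - 112*r(A) = 128 - 112*(9 - 6/8/7) = 128 - 112*(9 - 6*7/8) = 128 - 112*(9 - 21/4) = 128 - 112*15/4 = 128 - 420 = -292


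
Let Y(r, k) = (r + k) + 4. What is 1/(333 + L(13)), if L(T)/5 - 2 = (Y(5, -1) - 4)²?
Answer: 1/423 ≈ 0.0023641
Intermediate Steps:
Y(r, k) = 4 + k + r (Y(r, k) = (k + r) + 4 = 4 + k + r)
L(T) = 90 (L(T) = 10 + 5*((4 - 1 + 5) - 4)² = 10 + 5*(8 - 4)² = 10 + 5*4² = 10 + 5*16 = 10 + 80 = 90)
1/(333 + L(13)) = 1/(333 + 90) = 1/423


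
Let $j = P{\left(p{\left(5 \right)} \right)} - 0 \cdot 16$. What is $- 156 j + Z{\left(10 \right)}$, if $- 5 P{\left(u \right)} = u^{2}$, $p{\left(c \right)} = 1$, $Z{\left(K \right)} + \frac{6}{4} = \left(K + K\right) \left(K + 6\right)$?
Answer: $\frac{3497}{10} \approx 349.7$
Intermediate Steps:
$Z{\left(K \right)} = - \frac{3}{2} + 2 K \left(6 + K\right)$ ($Z{\left(K \right)} = - \frac{3}{2} + \left(K + K\right) \left(K + 6\right) = - \frac{3}{2} + 2 K \left(6 + K\right)$)
$P{\left(u \right)} = - \frac{u^{2}}{5}$
$j = - \frac{1}{5}$ ($j = - \frac{1^{2}}{5} - 0 \cdot 16 = \left(- \frac{1}{5}\right) 1 - 0 = - \frac{1}{5} + 0 = - \frac{1}{5} \approx -0.2$)
$- 156 j + Z{\left(10 \right)} = \left(-156\right) \left(- \frac{1}{5}\right) + \left(- \frac{3}{2} + 2 \cdot 10^{2} + 12 \cdot 10\right) = \frac{156}{5} + \left(- \frac{3}{2} + 2 \cdot 100 + 120\right) = \frac{156}{5} + \left(- \frac{3}{2} + 200 + 120\right) = \frac{156}{5} + \frac{637}{2} = \frac{3497}{10}$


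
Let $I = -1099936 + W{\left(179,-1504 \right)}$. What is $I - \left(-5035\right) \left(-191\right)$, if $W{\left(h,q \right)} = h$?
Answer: $-2061442$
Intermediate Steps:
$I = -1099757$ ($I = -1099936 + 179 = -1099757$)
$I - \left(-5035\right) \left(-191\right) = -1099757 - \left(-5035\right) \left(-191\right) = -1099757 - 961685 = -2061442$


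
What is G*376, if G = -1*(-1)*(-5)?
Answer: -1880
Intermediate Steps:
G = -5 (G = 1*(-5) = -5)
G*376 = -5*376 = -1880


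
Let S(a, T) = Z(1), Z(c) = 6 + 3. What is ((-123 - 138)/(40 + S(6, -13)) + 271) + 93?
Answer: 17575/49 ≈ 358.67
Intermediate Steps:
Z(c) = 9
S(a, T) = 9
((-123 - 138)/(40 + S(6, -13)) + 271) + 93 = ((-123 - 138)/(40 + 9) + 271) + 93 = (-261/49 + 271) + 93 = 13018/49 + 93 = 17575/49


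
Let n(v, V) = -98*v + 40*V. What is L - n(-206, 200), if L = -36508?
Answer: -64696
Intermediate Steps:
L - n(-206, 200) = -36508 - (-98*(-206) + 40*200) = -36508 - (20188 + 8000) = -36508 - 1*28188 = -36508 - 28188 = -64696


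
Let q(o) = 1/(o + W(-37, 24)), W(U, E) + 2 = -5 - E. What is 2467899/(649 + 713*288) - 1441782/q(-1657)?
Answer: 501330937667787/205993 ≈ 2.4337e+9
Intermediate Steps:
W(U, E) = -7 - E (W(U, E) = -2 + (-5 - E) = -7 - E)
q(o) = 1/(-31 + o) (q(o) = 1/(o + (-7 - 1*24)) = 1/(o + (-7 - 24)) = 1/(o - 31) = 1/(-31 + o))
2467899/(649 + 713*288) - 1441782/q(-1657) = 2467899/(649 + 713*288) - 1441782/(1/(-31 - 1657)) = 2467899/(649 + 205344) - 1441782/(1/(-1688)) = 2467899/205993 - 1441782/(-1/1688) = 2467899*(1/205993) - 1441782*(-1688) = 2467899/205993 + 2433728016 = 501330937667787/205993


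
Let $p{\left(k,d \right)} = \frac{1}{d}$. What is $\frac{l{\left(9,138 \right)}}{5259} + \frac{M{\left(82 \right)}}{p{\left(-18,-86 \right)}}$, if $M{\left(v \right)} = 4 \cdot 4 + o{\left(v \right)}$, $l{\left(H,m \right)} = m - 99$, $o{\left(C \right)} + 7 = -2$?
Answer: $- \frac{1055293}{1753} \approx -601.99$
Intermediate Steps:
$o{\left(C \right)} = -9$ ($o{\left(C \right)} = -7 - 2 = -9$)
$l{\left(H,m \right)} = -99 + m$
$M{\left(v \right)} = 7$ ($M{\left(v \right)} = 4 \cdot 4 - 9 = 16 - 9 = 7$)
$\frac{l{\left(9,138 \right)}}{5259} + \frac{M{\left(82 \right)}}{p{\left(-18,-86 \right)}} = \frac{-99 + 138}{5259} + \frac{7}{\frac{1}{-86}} = 39 \cdot \frac{1}{5259} + \frac{7}{- \frac{1}{86}} = \frac{13}{1753} + 7 \left(-86\right) = \frac{13}{1753} - 602 = - \frac{1055293}{1753}$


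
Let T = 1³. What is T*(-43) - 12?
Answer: -55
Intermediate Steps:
T = 1
T*(-43) - 12 = 1*(-43) - 12 = -43 - 12 = -55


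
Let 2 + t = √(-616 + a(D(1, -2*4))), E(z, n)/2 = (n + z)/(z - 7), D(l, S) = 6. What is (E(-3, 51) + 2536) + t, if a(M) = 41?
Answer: 12622/5 + 5*I*√23 ≈ 2524.4 + 23.979*I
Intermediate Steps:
E(z, n) = 2*(n + z)/(-7 + z) (E(z, n) = 2*((n + z)/(z - 7)) = 2*((n + z)/(-7 + z)) = 2*(n + z)/(-7 + z))
t = -2 + 5*I*√23 (t = -2 + √(-616 + 41) = -2 + √(-575) = -2 + 5*I*√23 ≈ -2.0 + 23.979*I)
(E(-3, 51) + 2536) + t = (2*(51 - 3)/(-7 - 3) + 2536) + (-2 + 5*I*√23) = (2*48/(-10) + 2536) + (-2 + 5*I*√23) = (2*(-⅒)*48 + 2536) + (-2 + 5*I*√23) = (-48/5 + 2536) + (-2 + 5*I*√23) = 12632/5 + (-2 + 5*I*√23) = 12622/5 + 5*I*√23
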